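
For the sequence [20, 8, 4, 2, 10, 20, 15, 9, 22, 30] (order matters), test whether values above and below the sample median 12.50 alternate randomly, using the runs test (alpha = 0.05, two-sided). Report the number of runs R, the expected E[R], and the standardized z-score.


Step 1: Compute median = 12.50; label A = above, B = below.
Labels in order: ABBBBAABAA  (n_A = 5, n_B = 5)
Step 2: Count runs R = 5.
Step 3: Under H0 (random ordering), E[R] = 2*n_A*n_B/(n_A+n_B) + 1 = 2*5*5/10 + 1 = 6.0000.
        Var[R] = 2*n_A*n_B*(2*n_A*n_B - n_A - n_B) / ((n_A+n_B)^2 * (n_A+n_B-1)) = 2000/900 = 2.2222.
        SD[R] = 1.4907.
Step 4: Continuity-corrected z = (R + 0.5 - E[R]) / SD[R] = (5 + 0.5 - 6.0000) / 1.4907 = -0.3354.
Step 5: Two-sided p-value via normal approximation = 2*(1 - Phi(|z|)) = 0.737316.
Step 6: alpha = 0.05. fail to reject H0.

R = 5, z = -0.3354, p = 0.737316, fail to reject H0.


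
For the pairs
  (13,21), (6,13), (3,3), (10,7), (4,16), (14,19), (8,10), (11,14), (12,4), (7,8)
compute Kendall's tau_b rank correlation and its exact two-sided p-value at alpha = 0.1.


Step 1: Enumerate the 45 unordered pairs (i,j) with i<j and classify each by sign(x_j-x_i) * sign(y_j-y_i).
  (1,2):dx=-7,dy=-8->C; (1,3):dx=-10,dy=-18->C; (1,4):dx=-3,dy=-14->C; (1,5):dx=-9,dy=-5->C
  (1,6):dx=+1,dy=-2->D; (1,7):dx=-5,dy=-11->C; (1,8):dx=-2,dy=-7->C; (1,9):dx=-1,dy=-17->C
  (1,10):dx=-6,dy=-13->C; (2,3):dx=-3,dy=-10->C; (2,4):dx=+4,dy=-6->D; (2,5):dx=-2,dy=+3->D
  (2,6):dx=+8,dy=+6->C; (2,7):dx=+2,dy=-3->D; (2,8):dx=+5,dy=+1->C; (2,9):dx=+6,dy=-9->D
  (2,10):dx=+1,dy=-5->D; (3,4):dx=+7,dy=+4->C; (3,5):dx=+1,dy=+13->C; (3,6):dx=+11,dy=+16->C
  (3,7):dx=+5,dy=+7->C; (3,8):dx=+8,dy=+11->C; (3,9):dx=+9,dy=+1->C; (3,10):dx=+4,dy=+5->C
  (4,5):dx=-6,dy=+9->D; (4,6):dx=+4,dy=+12->C; (4,7):dx=-2,dy=+3->D; (4,8):dx=+1,dy=+7->C
  (4,9):dx=+2,dy=-3->D; (4,10):dx=-3,dy=+1->D; (5,6):dx=+10,dy=+3->C; (5,7):dx=+4,dy=-6->D
  (5,8):dx=+7,dy=-2->D; (5,9):dx=+8,dy=-12->D; (5,10):dx=+3,dy=-8->D; (6,7):dx=-6,dy=-9->C
  (6,8):dx=-3,dy=-5->C; (6,9):dx=-2,dy=-15->C; (6,10):dx=-7,dy=-11->C; (7,8):dx=+3,dy=+4->C
  (7,9):dx=+4,dy=-6->D; (7,10):dx=-1,dy=-2->C; (8,9):dx=+1,dy=-10->D; (8,10):dx=-4,dy=-6->C
  (9,10):dx=-5,dy=+4->D
Step 2: C = 28, D = 17, total pairs = 45.
Step 3: tau = (C - D)/(n(n-1)/2) = (28 - 17)/45 = 0.244444.
Step 4: Exact two-sided p-value (enumerate n! = 3628800 permutations of y under H0): p = 0.380720.
Step 5: alpha = 0.1. fail to reject H0.

tau_b = 0.2444 (C=28, D=17), p = 0.380720, fail to reject H0.


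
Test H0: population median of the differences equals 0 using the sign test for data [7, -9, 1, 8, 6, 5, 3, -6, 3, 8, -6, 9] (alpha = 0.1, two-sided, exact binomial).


Step 1: Discard zero differences. Original n = 12; n_eff = number of nonzero differences = 12.
Nonzero differences (with sign): +7, -9, +1, +8, +6, +5, +3, -6, +3, +8, -6, +9
Step 2: Count signs: positive = 9, negative = 3.
Step 3: Under H0: P(positive) = 0.5, so the number of positives S ~ Bin(12, 0.5).
Step 4: Two-sided exact p-value = sum of Bin(12,0.5) probabilities at or below the observed probability = 0.145996.
Step 5: alpha = 0.1. fail to reject H0.

n_eff = 12, pos = 9, neg = 3, p = 0.145996, fail to reject H0.


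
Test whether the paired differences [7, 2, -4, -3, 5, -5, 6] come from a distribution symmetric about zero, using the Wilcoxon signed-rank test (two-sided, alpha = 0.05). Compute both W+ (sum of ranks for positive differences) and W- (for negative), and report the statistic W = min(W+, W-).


Step 1: Drop any zero differences (none here) and take |d_i|.
|d| = [7, 2, 4, 3, 5, 5, 6]
Step 2: Midrank |d_i| (ties get averaged ranks).
ranks: |7|->7, |2|->1, |4|->3, |3|->2, |5|->4.5, |5|->4.5, |6|->6
Step 3: Attach original signs; sum ranks with positive sign and with negative sign.
W+ = 7 + 1 + 4.5 + 6 = 18.5
W- = 3 + 2 + 4.5 = 9.5
(Check: W+ + W- = 28 should equal n(n+1)/2 = 28.)
Step 4: Test statistic W = min(W+, W-) = 9.5.
Step 5: Ties in |d|, so use the tie-corrected normal approximation.
        E[W] = n(n+1)/4 = 7*8/4 = 14.
        Tie groups: |d|=5 (t=2); sum(t^3 - t) = 6.
        Var[W] = n(n+1)(2n+1)/24 - sum(t^3-t)/48 = 840/24 - 6/48 = 34.875.
        z = (W - E[W]) / sqrt(Var[W]) = (9.5 - 14) / 5.9055 = -0.7620.
        Two-sided p = 2*Phi(z) = 0.446060.
Step 6: alpha = 0.05. fail to reject H0.

W+ = 18.5, W- = 9.5, W = min = 9.5, p = 0.446060, fail to reject H0.


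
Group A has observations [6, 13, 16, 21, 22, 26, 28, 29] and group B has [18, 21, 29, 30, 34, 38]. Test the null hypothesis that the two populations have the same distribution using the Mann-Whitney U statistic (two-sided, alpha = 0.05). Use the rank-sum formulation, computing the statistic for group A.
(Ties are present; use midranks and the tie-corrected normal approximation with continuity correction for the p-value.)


Step 1: Combine and sort all 14 observations; assign midranks.
sorted (value, group): (6,X), (13,X), (16,X), (18,Y), (21,X), (21,Y), (22,X), (26,X), (28,X), (29,X), (29,Y), (30,Y), (34,Y), (38,Y)
ranks: 6->1, 13->2, 16->3, 18->4, 21->5.5, 21->5.5, 22->7, 26->8, 28->9, 29->10.5, 29->10.5, 30->12, 34->13, 38->14
Step 2: Rank sum for X: R1 = 1 + 2 + 3 + 5.5 + 7 + 8 + 9 + 10.5 = 46.
Step 3: U_X = R1 - n1(n1+1)/2 = 46 - 8*9/2 = 46 - 36 = 10.
       U_Y = n1*n2 - U_X = 48 - 10 = 38.
Step 4: Ties are present, so use the tie-corrected normal approximation (with continuity correction) for the p-value.
Step 5: p-value = 0.080692; compare to alpha = 0.05. fail to reject H0.

U_X = 10, p = 0.080692, fail to reject H0 at alpha = 0.05.


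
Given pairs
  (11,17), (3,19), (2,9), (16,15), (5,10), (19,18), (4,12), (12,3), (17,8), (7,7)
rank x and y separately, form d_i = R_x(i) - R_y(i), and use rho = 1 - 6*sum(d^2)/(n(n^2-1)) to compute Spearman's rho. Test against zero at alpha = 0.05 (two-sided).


Step 1: Rank x and y separately (midranks; no ties here).
rank(x): 11->6, 3->2, 2->1, 16->8, 5->4, 19->10, 4->3, 12->7, 17->9, 7->5
rank(y): 17->8, 19->10, 9->4, 15->7, 10->5, 18->9, 12->6, 3->1, 8->3, 7->2
Step 2: d_i = R_x(i) - R_y(i); compute d_i^2.
  (6-8)^2=4, (2-10)^2=64, (1-4)^2=9, (8-7)^2=1, (4-5)^2=1, (10-9)^2=1, (3-6)^2=9, (7-1)^2=36, (9-3)^2=36, (5-2)^2=9
sum(d^2) = 170.
Step 3: rho = 1 - 6*170 / (10*(10^2 - 1)) = 1 - 1020/990 = -0.030303.
Step 4: Under H0, t = rho * sqrt((n-2)/(1-rho^2)) = -0.0857 ~ t(8).
Step 5: Two-sided p-value from the t-distribution with 8 df = 0.933773.
Step 6: alpha = 0.05. fail to reject H0.

rho = -0.0303, p = 0.933773, fail to reject H0 at alpha = 0.05.


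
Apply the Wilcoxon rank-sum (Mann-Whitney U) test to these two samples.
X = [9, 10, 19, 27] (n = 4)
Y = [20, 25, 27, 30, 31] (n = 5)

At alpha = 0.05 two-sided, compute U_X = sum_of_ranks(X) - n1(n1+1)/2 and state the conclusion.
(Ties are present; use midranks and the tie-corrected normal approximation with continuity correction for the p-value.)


Step 1: Combine and sort all 9 observations; assign midranks.
sorted (value, group): (9,X), (10,X), (19,X), (20,Y), (25,Y), (27,X), (27,Y), (30,Y), (31,Y)
ranks: 9->1, 10->2, 19->3, 20->4, 25->5, 27->6.5, 27->6.5, 30->8, 31->9
Step 2: Rank sum for X: R1 = 1 + 2 + 3 + 6.5 = 12.5.
Step 3: U_X = R1 - n1(n1+1)/2 = 12.5 - 4*5/2 = 12.5 - 10 = 2.5.
       U_Y = n1*n2 - U_X = 20 - 2.5 = 17.5.
Step 4: Ties are present, so use the tie-corrected normal approximation (with continuity correction) for the p-value.
Step 5: p-value = 0.085100; compare to alpha = 0.05. fail to reject H0.

U_X = 2.5, p = 0.085100, fail to reject H0 at alpha = 0.05.


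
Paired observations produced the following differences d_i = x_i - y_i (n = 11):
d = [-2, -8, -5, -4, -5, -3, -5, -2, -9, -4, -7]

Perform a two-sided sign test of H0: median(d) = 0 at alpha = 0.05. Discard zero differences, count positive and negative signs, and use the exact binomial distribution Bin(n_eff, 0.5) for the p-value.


Step 1: Discard zero differences. Original n = 11; n_eff = number of nonzero differences = 11.
Nonzero differences (with sign): -2, -8, -5, -4, -5, -3, -5, -2, -9, -4, -7
Step 2: Count signs: positive = 0, negative = 11.
Step 3: Under H0: P(positive) = 0.5, so the number of positives S ~ Bin(11, 0.5).
Step 4: Two-sided exact p-value = sum of Bin(11,0.5) probabilities at or below the observed probability = 0.000977.
Step 5: alpha = 0.05. reject H0.

n_eff = 11, pos = 0, neg = 11, p = 0.000977, reject H0.


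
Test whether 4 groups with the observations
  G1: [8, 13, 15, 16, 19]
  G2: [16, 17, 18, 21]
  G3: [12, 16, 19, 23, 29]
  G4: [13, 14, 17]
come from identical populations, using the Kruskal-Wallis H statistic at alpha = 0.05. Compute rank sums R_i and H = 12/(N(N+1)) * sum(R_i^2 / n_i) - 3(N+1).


Step 1: Combine all N = 17 observations and assign midranks.
sorted (value, group, rank): (8,G1,1), (12,G3,2), (13,G1,3.5), (13,G4,3.5), (14,G4,5), (15,G1,6), (16,G1,8), (16,G2,8), (16,G3,8), (17,G2,10.5), (17,G4,10.5), (18,G2,12), (19,G1,13.5), (19,G3,13.5), (21,G2,15), (23,G3,16), (29,G3,17)
Step 2: Sum ranks within each group.
R_1 = 32 (n_1 = 5)
R_2 = 45.5 (n_2 = 4)
R_3 = 56.5 (n_3 = 5)
R_4 = 19 (n_4 = 3)
Step 3: H = 12/(N(N+1)) * sum(R_i^2/n_i) - 3(N+1)
     = 12/(17*18) * (32^2/5 + 45.5^2/4 + 56.5^2/5 + 19^2/3) - 3*18
     = 0.039216 * 1481.15 - 54
     = 4.084150.
Step 4: Ties present; correction factor C = 1 - 42/(17^3 - 17) = 0.991422. Corrected H = 4.084150 / 0.991422 = 4.119489.
Step 5: Under H0, H ~ chi^2(3); p-value = 0.248847.
Step 6: alpha = 0.05. fail to reject H0.

H = 4.1195, df = 3, p = 0.248847, fail to reject H0.


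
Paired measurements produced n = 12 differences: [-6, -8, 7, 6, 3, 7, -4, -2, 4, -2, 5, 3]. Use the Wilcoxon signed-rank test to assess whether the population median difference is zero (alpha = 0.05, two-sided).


Step 1: Drop any zero differences (none here) and take |d_i|.
|d| = [6, 8, 7, 6, 3, 7, 4, 2, 4, 2, 5, 3]
Step 2: Midrank |d_i| (ties get averaged ranks).
ranks: |6|->8.5, |8|->12, |7|->10.5, |6|->8.5, |3|->3.5, |7|->10.5, |4|->5.5, |2|->1.5, |4|->5.5, |2|->1.5, |5|->7, |3|->3.5
Step 3: Attach original signs; sum ranks with positive sign and with negative sign.
W+ = 10.5 + 8.5 + 3.5 + 10.5 + 5.5 + 7 + 3.5 = 49
W- = 8.5 + 12 + 5.5 + 1.5 + 1.5 = 29
(Check: W+ + W- = 78 should equal n(n+1)/2 = 78.)
Step 4: Test statistic W = min(W+, W-) = 29.
Step 5: Ties in |d|, so use the tie-corrected normal approximation.
        E[W] = n(n+1)/4 = 12*13/4 = 39.
        Tie groups: |d|=2 (t=2), |d|=3 (t=2), |d|=4 (t=2), |d|=6 (t=2), |d|=7 (t=2); sum(t^3 - t) = 30.
        Var[W] = n(n+1)(2n+1)/24 - sum(t^3-t)/48 = 3900/24 - 30/48 = 161.875.
        z = (W - E[W]) / sqrt(Var[W]) = (29 - 39) / 12.7230 = -0.7860.
        Two-sided p = 2*Phi(z) = 0.431881.
Step 6: alpha = 0.05. fail to reject H0.

W+ = 49, W- = 29, W = min = 29, p = 0.431881, fail to reject H0.


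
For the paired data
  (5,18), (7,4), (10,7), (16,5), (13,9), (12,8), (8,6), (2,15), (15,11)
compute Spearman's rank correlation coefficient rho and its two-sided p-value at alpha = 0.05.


Step 1: Rank x and y separately (midranks; no ties here).
rank(x): 5->2, 7->3, 10->5, 16->9, 13->7, 12->6, 8->4, 2->1, 15->8
rank(y): 18->9, 4->1, 7->4, 5->2, 9->6, 8->5, 6->3, 15->8, 11->7
Step 2: d_i = R_x(i) - R_y(i); compute d_i^2.
  (2-9)^2=49, (3-1)^2=4, (5-4)^2=1, (9-2)^2=49, (7-6)^2=1, (6-5)^2=1, (4-3)^2=1, (1-8)^2=49, (8-7)^2=1
sum(d^2) = 156.
Step 3: rho = 1 - 6*156 / (9*(9^2 - 1)) = 1 - 936/720 = -0.300000.
Step 4: Under H0, t = rho * sqrt((n-2)/(1-rho^2)) = -0.8321 ~ t(7).
Step 5: Two-sided p-value from the t-distribution with 7 df = 0.432845.
Step 6: alpha = 0.05. fail to reject H0.

rho = -0.3000, p = 0.432845, fail to reject H0 at alpha = 0.05.


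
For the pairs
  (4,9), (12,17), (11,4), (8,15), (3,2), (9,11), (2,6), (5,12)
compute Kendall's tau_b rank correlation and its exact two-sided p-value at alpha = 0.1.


Step 1: Enumerate the 28 unordered pairs (i,j) with i<j and classify each by sign(x_j-x_i) * sign(y_j-y_i).
  (1,2):dx=+8,dy=+8->C; (1,3):dx=+7,dy=-5->D; (1,4):dx=+4,dy=+6->C; (1,5):dx=-1,dy=-7->C
  (1,6):dx=+5,dy=+2->C; (1,7):dx=-2,dy=-3->C; (1,8):dx=+1,dy=+3->C; (2,3):dx=-1,dy=-13->C
  (2,4):dx=-4,dy=-2->C; (2,5):dx=-9,dy=-15->C; (2,6):dx=-3,dy=-6->C; (2,7):dx=-10,dy=-11->C
  (2,8):dx=-7,dy=-5->C; (3,4):dx=-3,dy=+11->D; (3,5):dx=-8,dy=-2->C; (3,6):dx=-2,dy=+7->D
  (3,7):dx=-9,dy=+2->D; (3,8):dx=-6,dy=+8->D; (4,5):dx=-5,dy=-13->C; (4,6):dx=+1,dy=-4->D
  (4,7):dx=-6,dy=-9->C; (4,8):dx=-3,dy=-3->C; (5,6):dx=+6,dy=+9->C; (5,7):dx=-1,dy=+4->D
  (5,8):dx=+2,dy=+10->C; (6,7):dx=-7,dy=-5->C; (6,8):dx=-4,dy=+1->D; (7,8):dx=+3,dy=+6->C
Step 2: C = 20, D = 8, total pairs = 28.
Step 3: tau = (C - D)/(n(n-1)/2) = (20 - 8)/28 = 0.428571.
Step 4: Exact two-sided p-value (enumerate n! = 40320 permutations of y under H0): p = 0.178869.
Step 5: alpha = 0.1. fail to reject H0.

tau_b = 0.4286 (C=20, D=8), p = 0.178869, fail to reject H0.


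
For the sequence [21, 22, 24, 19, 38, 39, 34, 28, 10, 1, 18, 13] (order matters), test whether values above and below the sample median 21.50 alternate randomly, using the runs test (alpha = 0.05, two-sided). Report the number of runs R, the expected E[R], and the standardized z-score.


Step 1: Compute median = 21.50; label A = above, B = below.
Labels in order: BAABAAAABBBB  (n_A = 6, n_B = 6)
Step 2: Count runs R = 5.
Step 3: Under H0 (random ordering), E[R] = 2*n_A*n_B/(n_A+n_B) + 1 = 2*6*6/12 + 1 = 7.0000.
        Var[R] = 2*n_A*n_B*(2*n_A*n_B - n_A - n_B) / ((n_A+n_B)^2 * (n_A+n_B-1)) = 4320/1584 = 2.7273.
        SD[R] = 1.6514.
Step 4: Continuity-corrected z = (R + 0.5 - E[R]) / SD[R] = (5 + 0.5 - 7.0000) / 1.6514 = -0.9083.
Step 5: Two-sided p-value via normal approximation = 2*(1 - Phi(|z|)) = 0.363722.
Step 6: alpha = 0.05. fail to reject H0.

R = 5, z = -0.9083, p = 0.363722, fail to reject H0.


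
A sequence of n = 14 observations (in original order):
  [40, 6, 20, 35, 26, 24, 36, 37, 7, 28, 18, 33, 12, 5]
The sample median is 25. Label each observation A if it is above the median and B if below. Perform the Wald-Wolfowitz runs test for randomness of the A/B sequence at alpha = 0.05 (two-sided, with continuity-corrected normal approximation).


Step 1: Compute median = 25; label A = above, B = below.
Labels in order: ABBAABAABABABB  (n_A = 7, n_B = 7)
Step 2: Count runs R = 10.
Step 3: Under H0 (random ordering), E[R] = 2*n_A*n_B/(n_A+n_B) + 1 = 2*7*7/14 + 1 = 8.0000.
        Var[R] = 2*n_A*n_B*(2*n_A*n_B - n_A - n_B) / ((n_A+n_B)^2 * (n_A+n_B-1)) = 8232/2548 = 3.2308.
        SD[R] = 1.7974.
Step 4: Continuity-corrected z = (R - 0.5 - E[R]) / SD[R] = (10 - 0.5 - 8.0000) / 1.7974 = 0.8345.
Step 5: Two-sided p-value via normal approximation = 2*(1 - Phi(|z|)) = 0.403986.
Step 6: alpha = 0.05. fail to reject H0.

R = 10, z = 0.8345, p = 0.403986, fail to reject H0.


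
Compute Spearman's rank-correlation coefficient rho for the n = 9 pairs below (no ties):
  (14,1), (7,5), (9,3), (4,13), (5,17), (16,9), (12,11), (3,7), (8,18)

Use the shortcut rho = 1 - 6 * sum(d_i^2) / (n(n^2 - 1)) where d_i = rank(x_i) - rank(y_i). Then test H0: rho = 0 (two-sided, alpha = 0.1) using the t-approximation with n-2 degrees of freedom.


Step 1: Rank x and y separately (midranks; no ties here).
rank(x): 14->8, 7->4, 9->6, 4->2, 5->3, 16->9, 12->7, 3->1, 8->5
rank(y): 1->1, 5->3, 3->2, 13->7, 17->8, 9->5, 11->6, 7->4, 18->9
Step 2: d_i = R_x(i) - R_y(i); compute d_i^2.
  (8-1)^2=49, (4-3)^2=1, (6-2)^2=16, (2-7)^2=25, (3-8)^2=25, (9-5)^2=16, (7-6)^2=1, (1-4)^2=9, (5-9)^2=16
sum(d^2) = 158.
Step 3: rho = 1 - 6*158 / (9*(9^2 - 1)) = 1 - 948/720 = -0.316667.
Step 4: Under H0, t = rho * sqrt((n-2)/(1-rho^2)) = -0.8833 ~ t(7).
Step 5: Two-sided p-value from the t-distribution with 7 df = 0.406397.
Step 6: alpha = 0.1. fail to reject H0.

rho = -0.3167, p = 0.406397, fail to reject H0 at alpha = 0.1.


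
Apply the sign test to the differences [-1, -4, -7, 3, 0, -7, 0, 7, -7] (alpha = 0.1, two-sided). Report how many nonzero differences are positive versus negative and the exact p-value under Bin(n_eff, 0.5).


Step 1: Discard zero differences. Original n = 9; n_eff = number of nonzero differences = 7.
Nonzero differences (with sign): -1, -4, -7, +3, -7, +7, -7
Step 2: Count signs: positive = 2, negative = 5.
Step 3: Under H0: P(positive) = 0.5, so the number of positives S ~ Bin(7, 0.5).
Step 4: Two-sided exact p-value = sum of Bin(7,0.5) probabilities at or below the observed probability = 0.453125.
Step 5: alpha = 0.1. fail to reject H0.

n_eff = 7, pos = 2, neg = 5, p = 0.453125, fail to reject H0.


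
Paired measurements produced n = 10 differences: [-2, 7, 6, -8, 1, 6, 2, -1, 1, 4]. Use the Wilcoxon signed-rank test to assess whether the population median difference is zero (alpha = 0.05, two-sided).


Step 1: Drop any zero differences (none here) and take |d_i|.
|d| = [2, 7, 6, 8, 1, 6, 2, 1, 1, 4]
Step 2: Midrank |d_i| (ties get averaged ranks).
ranks: |2|->4.5, |7|->9, |6|->7.5, |8|->10, |1|->2, |6|->7.5, |2|->4.5, |1|->2, |1|->2, |4|->6
Step 3: Attach original signs; sum ranks with positive sign and with negative sign.
W+ = 9 + 7.5 + 2 + 7.5 + 4.5 + 2 + 6 = 38.5
W- = 4.5 + 10 + 2 = 16.5
(Check: W+ + W- = 55 should equal n(n+1)/2 = 55.)
Step 4: Test statistic W = min(W+, W-) = 16.5.
Step 5: Ties in |d|, so use the tie-corrected normal approximation.
        E[W] = n(n+1)/4 = 10*11/4 = 27.5.
        Tie groups: |d|=1 (t=3), |d|=2 (t=2), |d|=6 (t=2); sum(t^3 - t) = 36.
        Var[W] = n(n+1)(2n+1)/24 - sum(t^3-t)/48 = 2310/24 - 36/48 = 95.5.
        z = (W - E[W]) / sqrt(Var[W]) = (16.5 - 27.5) / 9.7724 = -1.1256.
        Two-sided p = 2*Phi(z) = 0.260327.
Step 6: alpha = 0.05. fail to reject H0.

W+ = 38.5, W- = 16.5, W = min = 16.5, p = 0.260327, fail to reject H0.


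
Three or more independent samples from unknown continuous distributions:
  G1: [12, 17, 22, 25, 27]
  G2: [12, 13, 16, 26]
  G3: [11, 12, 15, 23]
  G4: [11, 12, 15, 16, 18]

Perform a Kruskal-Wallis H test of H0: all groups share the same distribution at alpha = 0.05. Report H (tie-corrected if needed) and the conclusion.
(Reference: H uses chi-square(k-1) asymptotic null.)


Step 1: Combine all N = 18 observations and assign midranks.
sorted (value, group, rank): (11,G3,1.5), (11,G4,1.5), (12,G1,4.5), (12,G2,4.5), (12,G3,4.5), (12,G4,4.5), (13,G2,7), (15,G3,8.5), (15,G4,8.5), (16,G2,10.5), (16,G4,10.5), (17,G1,12), (18,G4,13), (22,G1,14), (23,G3,15), (25,G1,16), (26,G2,17), (27,G1,18)
Step 2: Sum ranks within each group.
R_1 = 64.5 (n_1 = 5)
R_2 = 39 (n_2 = 4)
R_3 = 29.5 (n_3 = 4)
R_4 = 38 (n_4 = 5)
Step 3: H = 12/(N(N+1)) * sum(R_i^2/n_i) - 3(N+1)
     = 12/(18*19) * (64.5^2/5 + 39^2/4 + 29.5^2/4 + 38^2/5) - 3*19
     = 0.035088 * 1718.66 - 57
     = 3.303947.
Step 4: Ties present; correction factor C = 1 - 78/(18^3 - 18) = 0.986584. Corrected H = 3.303947 / 0.986584 = 3.348876.
Step 5: Under H0, H ~ chi^2(3); p-value = 0.340898.
Step 6: alpha = 0.05. fail to reject H0.

H = 3.3489, df = 3, p = 0.340898, fail to reject H0.


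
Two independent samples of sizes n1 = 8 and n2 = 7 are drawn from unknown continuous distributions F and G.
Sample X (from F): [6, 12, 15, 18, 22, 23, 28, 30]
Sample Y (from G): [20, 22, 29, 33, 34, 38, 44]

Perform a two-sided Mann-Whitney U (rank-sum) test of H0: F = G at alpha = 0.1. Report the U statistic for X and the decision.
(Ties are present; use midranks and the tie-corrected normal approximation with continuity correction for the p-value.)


Step 1: Combine and sort all 15 observations; assign midranks.
sorted (value, group): (6,X), (12,X), (15,X), (18,X), (20,Y), (22,X), (22,Y), (23,X), (28,X), (29,Y), (30,X), (33,Y), (34,Y), (38,Y), (44,Y)
ranks: 6->1, 12->2, 15->3, 18->4, 20->5, 22->6.5, 22->6.5, 23->8, 28->9, 29->10, 30->11, 33->12, 34->13, 38->14, 44->15
Step 2: Rank sum for X: R1 = 1 + 2 + 3 + 4 + 6.5 + 8 + 9 + 11 = 44.5.
Step 3: U_X = R1 - n1(n1+1)/2 = 44.5 - 8*9/2 = 44.5 - 36 = 8.5.
       U_Y = n1*n2 - U_X = 56 - 8.5 = 47.5.
Step 4: Ties are present, so use the tie-corrected normal approximation (with continuity correction) for the p-value.
Step 5: p-value = 0.027751; compare to alpha = 0.1. reject H0.

U_X = 8.5, p = 0.027751, reject H0 at alpha = 0.1.


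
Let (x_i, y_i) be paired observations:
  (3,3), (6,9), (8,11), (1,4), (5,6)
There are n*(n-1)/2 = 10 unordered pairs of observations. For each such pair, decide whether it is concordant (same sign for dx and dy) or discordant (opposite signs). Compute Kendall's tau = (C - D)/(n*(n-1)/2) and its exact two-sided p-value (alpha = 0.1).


Step 1: Enumerate the 10 unordered pairs (i,j) with i<j and classify each by sign(x_j-x_i) * sign(y_j-y_i).
  (1,2):dx=+3,dy=+6->C; (1,3):dx=+5,dy=+8->C; (1,4):dx=-2,dy=+1->D; (1,5):dx=+2,dy=+3->C
  (2,3):dx=+2,dy=+2->C; (2,4):dx=-5,dy=-5->C; (2,5):dx=-1,dy=-3->C; (3,4):dx=-7,dy=-7->C
  (3,5):dx=-3,dy=-5->C; (4,5):dx=+4,dy=+2->C
Step 2: C = 9, D = 1, total pairs = 10.
Step 3: tau = (C - D)/(n(n-1)/2) = (9 - 1)/10 = 0.800000.
Step 4: Exact two-sided p-value (enumerate n! = 120 permutations of y under H0): p = 0.083333.
Step 5: alpha = 0.1. reject H0.

tau_b = 0.8000 (C=9, D=1), p = 0.083333, reject H0.


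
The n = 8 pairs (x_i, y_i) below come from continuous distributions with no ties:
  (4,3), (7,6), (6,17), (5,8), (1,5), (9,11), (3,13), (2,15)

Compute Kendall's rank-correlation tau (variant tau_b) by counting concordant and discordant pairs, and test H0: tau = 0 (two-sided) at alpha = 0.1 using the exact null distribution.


Step 1: Enumerate the 28 unordered pairs (i,j) with i<j and classify each by sign(x_j-x_i) * sign(y_j-y_i).
  (1,2):dx=+3,dy=+3->C; (1,3):dx=+2,dy=+14->C; (1,4):dx=+1,dy=+5->C; (1,5):dx=-3,dy=+2->D
  (1,6):dx=+5,dy=+8->C; (1,7):dx=-1,dy=+10->D; (1,8):dx=-2,dy=+12->D; (2,3):dx=-1,dy=+11->D
  (2,4):dx=-2,dy=+2->D; (2,5):dx=-6,dy=-1->C; (2,6):dx=+2,dy=+5->C; (2,7):dx=-4,dy=+7->D
  (2,8):dx=-5,dy=+9->D; (3,4):dx=-1,dy=-9->C; (3,5):dx=-5,dy=-12->C; (3,6):dx=+3,dy=-6->D
  (3,7):dx=-3,dy=-4->C; (3,8):dx=-4,dy=-2->C; (4,5):dx=-4,dy=-3->C; (4,6):dx=+4,dy=+3->C
  (4,7):dx=-2,dy=+5->D; (4,8):dx=-3,dy=+7->D; (5,6):dx=+8,dy=+6->C; (5,7):dx=+2,dy=+8->C
  (5,8):dx=+1,dy=+10->C; (6,7):dx=-6,dy=+2->D; (6,8):dx=-7,dy=+4->D; (7,8):dx=-1,dy=+2->D
Step 2: C = 15, D = 13, total pairs = 28.
Step 3: tau = (C - D)/(n(n-1)/2) = (15 - 13)/28 = 0.071429.
Step 4: Exact two-sided p-value (enumerate n! = 40320 permutations of y under H0): p = 0.904861.
Step 5: alpha = 0.1. fail to reject H0.

tau_b = 0.0714 (C=15, D=13), p = 0.904861, fail to reject H0.


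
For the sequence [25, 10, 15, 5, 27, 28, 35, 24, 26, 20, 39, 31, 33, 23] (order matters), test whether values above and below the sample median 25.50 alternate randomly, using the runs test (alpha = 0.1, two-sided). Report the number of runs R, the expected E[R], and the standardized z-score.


Step 1: Compute median = 25.50; label A = above, B = below.
Labels in order: BBBBAAABABAAAB  (n_A = 7, n_B = 7)
Step 2: Count runs R = 7.
Step 3: Under H0 (random ordering), E[R] = 2*n_A*n_B/(n_A+n_B) + 1 = 2*7*7/14 + 1 = 8.0000.
        Var[R] = 2*n_A*n_B*(2*n_A*n_B - n_A - n_B) / ((n_A+n_B)^2 * (n_A+n_B-1)) = 8232/2548 = 3.2308.
        SD[R] = 1.7974.
Step 4: Continuity-corrected z = (R + 0.5 - E[R]) / SD[R] = (7 + 0.5 - 8.0000) / 1.7974 = -0.2782.
Step 5: Two-sided p-value via normal approximation = 2*(1 - Phi(|z|)) = 0.780879.
Step 6: alpha = 0.1. fail to reject H0.

R = 7, z = -0.2782, p = 0.780879, fail to reject H0.


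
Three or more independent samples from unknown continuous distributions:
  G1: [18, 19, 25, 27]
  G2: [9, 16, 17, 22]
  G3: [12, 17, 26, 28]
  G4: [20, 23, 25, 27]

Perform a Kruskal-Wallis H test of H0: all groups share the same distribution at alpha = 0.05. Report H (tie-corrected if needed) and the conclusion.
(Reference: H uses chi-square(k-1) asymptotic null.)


Step 1: Combine all N = 16 observations and assign midranks.
sorted (value, group, rank): (9,G2,1), (12,G3,2), (16,G2,3), (17,G2,4.5), (17,G3,4.5), (18,G1,6), (19,G1,7), (20,G4,8), (22,G2,9), (23,G4,10), (25,G1,11.5), (25,G4,11.5), (26,G3,13), (27,G1,14.5), (27,G4,14.5), (28,G3,16)
Step 2: Sum ranks within each group.
R_1 = 39 (n_1 = 4)
R_2 = 17.5 (n_2 = 4)
R_3 = 35.5 (n_3 = 4)
R_4 = 44 (n_4 = 4)
Step 3: H = 12/(N(N+1)) * sum(R_i^2/n_i) - 3(N+1)
     = 12/(16*17) * (39^2/4 + 17.5^2/4 + 35.5^2/4 + 44^2/4) - 3*17
     = 0.044118 * 1255.88 - 51
     = 4.406250.
Step 4: Ties present; correction factor C = 1 - 18/(16^3 - 16) = 0.995588. Corrected H = 4.406250 / 0.995588 = 4.425775.
Step 5: Under H0, H ~ chi^2(3); p-value = 0.219007.
Step 6: alpha = 0.05. fail to reject H0.

H = 4.4258, df = 3, p = 0.219007, fail to reject H0.


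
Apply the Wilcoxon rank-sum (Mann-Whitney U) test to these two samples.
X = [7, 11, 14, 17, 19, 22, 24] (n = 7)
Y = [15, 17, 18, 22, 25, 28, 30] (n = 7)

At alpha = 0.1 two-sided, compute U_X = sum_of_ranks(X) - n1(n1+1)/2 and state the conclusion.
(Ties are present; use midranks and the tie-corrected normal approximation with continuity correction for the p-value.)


Step 1: Combine and sort all 14 observations; assign midranks.
sorted (value, group): (7,X), (11,X), (14,X), (15,Y), (17,X), (17,Y), (18,Y), (19,X), (22,X), (22,Y), (24,X), (25,Y), (28,Y), (30,Y)
ranks: 7->1, 11->2, 14->3, 15->4, 17->5.5, 17->5.5, 18->7, 19->8, 22->9.5, 22->9.5, 24->11, 25->12, 28->13, 30->14
Step 2: Rank sum for X: R1 = 1 + 2 + 3 + 5.5 + 8 + 9.5 + 11 = 40.
Step 3: U_X = R1 - n1(n1+1)/2 = 40 - 7*8/2 = 40 - 28 = 12.
       U_Y = n1*n2 - U_X = 49 - 12 = 37.
Step 4: Ties are present, so use the tie-corrected normal approximation (with continuity correction) for the p-value.
Step 5: p-value = 0.124371; compare to alpha = 0.1. fail to reject H0.

U_X = 12, p = 0.124371, fail to reject H0 at alpha = 0.1.


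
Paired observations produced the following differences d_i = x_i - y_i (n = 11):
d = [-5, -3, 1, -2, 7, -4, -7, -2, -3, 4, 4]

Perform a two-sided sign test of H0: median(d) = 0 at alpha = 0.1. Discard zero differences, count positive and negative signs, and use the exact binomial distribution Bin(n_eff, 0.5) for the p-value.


Step 1: Discard zero differences. Original n = 11; n_eff = number of nonzero differences = 11.
Nonzero differences (with sign): -5, -3, +1, -2, +7, -4, -7, -2, -3, +4, +4
Step 2: Count signs: positive = 4, negative = 7.
Step 3: Under H0: P(positive) = 0.5, so the number of positives S ~ Bin(11, 0.5).
Step 4: Two-sided exact p-value = sum of Bin(11,0.5) probabilities at or below the observed probability = 0.548828.
Step 5: alpha = 0.1. fail to reject H0.

n_eff = 11, pos = 4, neg = 7, p = 0.548828, fail to reject H0.


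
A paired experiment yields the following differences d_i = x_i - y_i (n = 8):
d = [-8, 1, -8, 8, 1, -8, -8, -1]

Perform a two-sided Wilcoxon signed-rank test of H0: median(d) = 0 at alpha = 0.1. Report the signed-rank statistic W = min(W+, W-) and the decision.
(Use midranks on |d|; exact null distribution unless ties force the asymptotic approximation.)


Step 1: Drop any zero differences (none here) and take |d_i|.
|d| = [8, 1, 8, 8, 1, 8, 8, 1]
Step 2: Midrank |d_i| (ties get averaged ranks).
ranks: |8|->6, |1|->2, |8|->6, |8|->6, |1|->2, |8|->6, |8|->6, |1|->2
Step 3: Attach original signs; sum ranks with positive sign and with negative sign.
W+ = 2 + 6 + 2 = 10
W- = 6 + 6 + 6 + 6 + 2 = 26
(Check: W+ + W- = 36 should equal n(n+1)/2 = 36.)
Step 4: Test statistic W = min(W+, W-) = 10.
Step 5: Ties in |d|, so use the tie-corrected normal approximation.
        E[W] = n(n+1)/4 = 8*9/4 = 18.
        Tie groups: |d|=1 (t=3), |d|=8 (t=5); sum(t^3 - t) = 144.
        Var[W] = n(n+1)(2n+1)/24 - sum(t^3-t)/48 = 1224/24 - 144/48 = 48.
        z = (W - E[W]) / sqrt(Var[W]) = (10 - 18) / 6.9282 = -1.1547.
        Two-sided p = 2*Phi(z) = 0.248213.
Step 6: alpha = 0.1. fail to reject H0.

W+ = 10, W- = 26, W = min = 10, p = 0.248213, fail to reject H0.


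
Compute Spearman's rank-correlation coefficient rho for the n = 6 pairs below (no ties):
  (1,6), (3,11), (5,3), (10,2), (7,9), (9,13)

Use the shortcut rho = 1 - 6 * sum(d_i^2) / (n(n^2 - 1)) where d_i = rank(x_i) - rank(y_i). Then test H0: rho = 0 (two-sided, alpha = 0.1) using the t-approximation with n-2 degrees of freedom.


Step 1: Rank x and y separately (midranks; no ties here).
rank(x): 1->1, 3->2, 5->3, 10->6, 7->4, 9->5
rank(y): 6->3, 11->5, 3->2, 2->1, 9->4, 13->6
Step 2: d_i = R_x(i) - R_y(i); compute d_i^2.
  (1-3)^2=4, (2-5)^2=9, (3-2)^2=1, (6-1)^2=25, (4-4)^2=0, (5-6)^2=1
sum(d^2) = 40.
Step 3: rho = 1 - 6*40 / (6*(6^2 - 1)) = 1 - 240/210 = -0.142857.
Step 4: Under H0, t = rho * sqrt((n-2)/(1-rho^2)) = -0.2887 ~ t(4).
Step 5: Two-sided p-value from the t-distribution with 4 df = 0.787172.
Step 6: alpha = 0.1. fail to reject H0.

rho = -0.1429, p = 0.787172, fail to reject H0 at alpha = 0.1.


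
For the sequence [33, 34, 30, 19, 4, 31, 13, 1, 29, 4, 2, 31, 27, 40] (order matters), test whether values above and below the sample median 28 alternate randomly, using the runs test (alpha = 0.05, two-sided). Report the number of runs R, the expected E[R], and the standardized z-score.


Step 1: Compute median = 28; label A = above, B = below.
Labels in order: AAABBABBABBABA  (n_A = 7, n_B = 7)
Step 2: Count runs R = 9.
Step 3: Under H0 (random ordering), E[R] = 2*n_A*n_B/(n_A+n_B) + 1 = 2*7*7/14 + 1 = 8.0000.
        Var[R] = 2*n_A*n_B*(2*n_A*n_B - n_A - n_B) / ((n_A+n_B)^2 * (n_A+n_B-1)) = 8232/2548 = 3.2308.
        SD[R] = 1.7974.
Step 4: Continuity-corrected z = (R - 0.5 - E[R]) / SD[R] = (9 - 0.5 - 8.0000) / 1.7974 = 0.2782.
Step 5: Two-sided p-value via normal approximation = 2*(1 - Phi(|z|)) = 0.780879.
Step 6: alpha = 0.05. fail to reject H0.

R = 9, z = 0.2782, p = 0.780879, fail to reject H0.


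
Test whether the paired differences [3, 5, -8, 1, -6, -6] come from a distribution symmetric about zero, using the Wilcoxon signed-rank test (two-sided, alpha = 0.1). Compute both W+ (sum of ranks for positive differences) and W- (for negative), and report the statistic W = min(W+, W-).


Step 1: Drop any zero differences (none here) and take |d_i|.
|d| = [3, 5, 8, 1, 6, 6]
Step 2: Midrank |d_i| (ties get averaged ranks).
ranks: |3|->2, |5|->3, |8|->6, |1|->1, |6|->4.5, |6|->4.5
Step 3: Attach original signs; sum ranks with positive sign and with negative sign.
W+ = 2 + 3 + 1 = 6
W- = 6 + 4.5 + 4.5 = 15
(Check: W+ + W- = 21 should equal n(n+1)/2 = 21.)
Step 4: Test statistic W = min(W+, W-) = 6.
Step 5: Ties in |d|, so use the tie-corrected normal approximation.
        E[W] = n(n+1)/4 = 6*7/4 = 10.5.
        Tie groups: |d|=6 (t=2); sum(t^3 - t) = 6.
        Var[W] = n(n+1)(2n+1)/24 - sum(t^3-t)/48 = 546/24 - 6/48 = 22.625.
        z = (W - E[W]) / sqrt(Var[W]) = (6 - 10.5) / 4.7566 = -0.9461.
        Two-sided p = 2*Phi(z) = 0.344118.
Step 6: alpha = 0.1. fail to reject H0.

W+ = 6, W- = 15, W = min = 6, p = 0.344118, fail to reject H0.


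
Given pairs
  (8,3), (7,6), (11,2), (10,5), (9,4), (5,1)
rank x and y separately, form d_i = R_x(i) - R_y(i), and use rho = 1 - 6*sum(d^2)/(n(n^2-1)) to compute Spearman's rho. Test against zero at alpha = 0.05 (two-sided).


Step 1: Rank x and y separately (midranks; no ties here).
rank(x): 8->3, 7->2, 11->6, 10->5, 9->4, 5->1
rank(y): 3->3, 6->6, 2->2, 5->5, 4->4, 1->1
Step 2: d_i = R_x(i) - R_y(i); compute d_i^2.
  (3-3)^2=0, (2-6)^2=16, (6-2)^2=16, (5-5)^2=0, (4-4)^2=0, (1-1)^2=0
sum(d^2) = 32.
Step 3: rho = 1 - 6*32 / (6*(6^2 - 1)) = 1 - 192/210 = 0.085714.
Step 4: Under H0, t = rho * sqrt((n-2)/(1-rho^2)) = 0.1721 ~ t(4).
Step 5: Two-sided p-value from the t-distribution with 4 df = 0.871743.
Step 6: alpha = 0.05. fail to reject H0.

rho = 0.0857, p = 0.871743, fail to reject H0 at alpha = 0.05.


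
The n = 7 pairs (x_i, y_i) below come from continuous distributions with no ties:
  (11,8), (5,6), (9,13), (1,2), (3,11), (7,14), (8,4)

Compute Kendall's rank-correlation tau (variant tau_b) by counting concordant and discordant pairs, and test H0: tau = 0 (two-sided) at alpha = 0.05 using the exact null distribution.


Step 1: Enumerate the 21 unordered pairs (i,j) with i<j and classify each by sign(x_j-x_i) * sign(y_j-y_i).
  (1,2):dx=-6,dy=-2->C; (1,3):dx=-2,dy=+5->D; (1,4):dx=-10,dy=-6->C; (1,5):dx=-8,dy=+3->D
  (1,6):dx=-4,dy=+6->D; (1,7):dx=-3,dy=-4->C; (2,3):dx=+4,dy=+7->C; (2,4):dx=-4,dy=-4->C
  (2,5):dx=-2,dy=+5->D; (2,6):dx=+2,dy=+8->C; (2,7):dx=+3,dy=-2->D; (3,4):dx=-8,dy=-11->C
  (3,5):dx=-6,dy=-2->C; (3,6):dx=-2,dy=+1->D; (3,7):dx=-1,dy=-9->C; (4,5):dx=+2,dy=+9->C
  (4,6):dx=+6,dy=+12->C; (4,7):dx=+7,dy=+2->C; (5,6):dx=+4,dy=+3->C; (5,7):dx=+5,dy=-7->D
  (6,7):dx=+1,dy=-10->D
Step 2: C = 13, D = 8, total pairs = 21.
Step 3: tau = (C - D)/(n(n-1)/2) = (13 - 8)/21 = 0.238095.
Step 4: Exact two-sided p-value (enumerate n! = 5040 permutations of y under H0): p = 0.561905.
Step 5: alpha = 0.05. fail to reject H0.

tau_b = 0.2381 (C=13, D=8), p = 0.561905, fail to reject H0.


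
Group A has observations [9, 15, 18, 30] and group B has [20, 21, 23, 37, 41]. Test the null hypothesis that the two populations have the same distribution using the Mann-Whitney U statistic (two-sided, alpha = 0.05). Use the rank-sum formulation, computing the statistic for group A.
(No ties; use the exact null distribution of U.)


Step 1: Combine and sort all 9 observations; assign midranks.
sorted (value, group): (9,X), (15,X), (18,X), (20,Y), (21,Y), (23,Y), (30,X), (37,Y), (41,Y)
ranks: 9->1, 15->2, 18->3, 20->4, 21->5, 23->6, 30->7, 37->8, 41->9
Step 2: Rank sum for X: R1 = 1 + 2 + 3 + 7 = 13.
Step 3: U_X = R1 - n1(n1+1)/2 = 13 - 4*5/2 = 13 - 10 = 3.
       U_Y = n1*n2 - U_X = 20 - 3 = 17.
Step 4: No ties, so the exact null distribution of U (based on enumerating the C(9,4) = 126 equally likely rank assignments) gives the two-sided p-value.
Step 5: p-value = 0.111111; compare to alpha = 0.05. fail to reject H0.

U_X = 3, p = 0.111111, fail to reject H0 at alpha = 0.05.


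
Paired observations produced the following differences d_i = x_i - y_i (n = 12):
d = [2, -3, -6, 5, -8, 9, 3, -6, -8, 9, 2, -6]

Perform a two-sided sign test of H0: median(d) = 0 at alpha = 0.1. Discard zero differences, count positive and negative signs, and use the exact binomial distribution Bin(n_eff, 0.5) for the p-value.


Step 1: Discard zero differences. Original n = 12; n_eff = number of nonzero differences = 12.
Nonzero differences (with sign): +2, -3, -6, +5, -8, +9, +3, -6, -8, +9, +2, -6
Step 2: Count signs: positive = 6, negative = 6.
Step 3: Under H0: P(positive) = 0.5, so the number of positives S ~ Bin(12, 0.5).
Step 4: Two-sided exact p-value = sum of Bin(12,0.5) probabilities at or below the observed probability = 1.000000.
Step 5: alpha = 0.1. fail to reject H0.

n_eff = 12, pos = 6, neg = 6, p = 1.000000, fail to reject H0.


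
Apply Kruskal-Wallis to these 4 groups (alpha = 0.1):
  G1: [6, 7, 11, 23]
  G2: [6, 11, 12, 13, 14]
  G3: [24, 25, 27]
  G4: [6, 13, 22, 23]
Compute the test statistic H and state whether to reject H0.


Step 1: Combine all N = 16 observations and assign midranks.
sorted (value, group, rank): (6,G1,2), (6,G2,2), (6,G4,2), (7,G1,4), (11,G1,5.5), (11,G2,5.5), (12,G2,7), (13,G2,8.5), (13,G4,8.5), (14,G2,10), (22,G4,11), (23,G1,12.5), (23,G4,12.5), (24,G3,14), (25,G3,15), (27,G3,16)
Step 2: Sum ranks within each group.
R_1 = 24 (n_1 = 4)
R_2 = 33 (n_2 = 5)
R_3 = 45 (n_3 = 3)
R_4 = 34 (n_4 = 4)
Step 3: H = 12/(N(N+1)) * sum(R_i^2/n_i) - 3(N+1)
     = 12/(16*17) * (24^2/4 + 33^2/5 + 45^2/3 + 34^2/4) - 3*17
     = 0.044118 * 1325.8 - 51
     = 7.491176.
Step 4: Ties present; correction factor C = 1 - 42/(16^3 - 16) = 0.989706. Corrected H = 7.491176 / 0.989706 = 7.569094.
Step 5: Under H0, H ~ chi^2(3); p-value = 0.055809.
Step 6: alpha = 0.1. reject H0.

H = 7.5691, df = 3, p = 0.055809, reject H0.


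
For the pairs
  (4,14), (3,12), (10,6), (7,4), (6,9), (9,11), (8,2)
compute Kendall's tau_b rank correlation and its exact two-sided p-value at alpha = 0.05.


Step 1: Enumerate the 21 unordered pairs (i,j) with i<j and classify each by sign(x_j-x_i) * sign(y_j-y_i).
  (1,2):dx=-1,dy=-2->C; (1,3):dx=+6,dy=-8->D; (1,4):dx=+3,dy=-10->D; (1,5):dx=+2,dy=-5->D
  (1,6):dx=+5,dy=-3->D; (1,7):dx=+4,dy=-12->D; (2,3):dx=+7,dy=-6->D; (2,4):dx=+4,dy=-8->D
  (2,5):dx=+3,dy=-3->D; (2,6):dx=+6,dy=-1->D; (2,7):dx=+5,dy=-10->D; (3,4):dx=-3,dy=-2->C
  (3,5):dx=-4,dy=+3->D; (3,6):dx=-1,dy=+5->D; (3,7):dx=-2,dy=-4->C; (4,5):dx=-1,dy=+5->D
  (4,6):dx=+2,dy=+7->C; (4,7):dx=+1,dy=-2->D; (5,6):dx=+3,dy=+2->C; (5,7):dx=+2,dy=-7->D
  (6,7):dx=-1,dy=-9->C
Step 2: C = 6, D = 15, total pairs = 21.
Step 3: tau = (C - D)/(n(n-1)/2) = (6 - 15)/21 = -0.428571.
Step 4: Exact two-sided p-value (enumerate n! = 5040 permutations of y under H0): p = 0.238889.
Step 5: alpha = 0.05. fail to reject H0.

tau_b = -0.4286 (C=6, D=15), p = 0.238889, fail to reject H0.


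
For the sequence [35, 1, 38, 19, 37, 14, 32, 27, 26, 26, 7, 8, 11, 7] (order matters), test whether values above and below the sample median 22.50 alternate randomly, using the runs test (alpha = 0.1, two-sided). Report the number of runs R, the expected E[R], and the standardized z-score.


Step 1: Compute median = 22.50; label A = above, B = below.
Labels in order: ABABABAAAABBBB  (n_A = 7, n_B = 7)
Step 2: Count runs R = 8.
Step 3: Under H0 (random ordering), E[R] = 2*n_A*n_B/(n_A+n_B) + 1 = 2*7*7/14 + 1 = 8.0000.
        Var[R] = 2*n_A*n_B*(2*n_A*n_B - n_A - n_B) / ((n_A+n_B)^2 * (n_A+n_B-1)) = 8232/2548 = 3.2308.
        SD[R] = 1.7974.
Step 4: R = E[R], so z = 0 with no continuity correction.
Step 5: Two-sided p-value via normal approximation = 2*(1 - Phi(|z|)) = 1.000000.
Step 6: alpha = 0.1. fail to reject H0.

R = 8, z = 0.0000, p = 1.000000, fail to reject H0.


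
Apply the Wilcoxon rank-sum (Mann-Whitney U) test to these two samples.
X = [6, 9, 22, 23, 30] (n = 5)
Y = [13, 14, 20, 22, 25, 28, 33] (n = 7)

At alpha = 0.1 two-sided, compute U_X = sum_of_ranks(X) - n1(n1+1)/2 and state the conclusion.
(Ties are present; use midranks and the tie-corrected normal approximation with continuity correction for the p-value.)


Step 1: Combine and sort all 12 observations; assign midranks.
sorted (value, group): (6,X), (9,X), (13,Y), (14,Y), (20,Y), (22,X), (22,Y), (23,X), (25,Y), (28,Y), (30,X), (33,Y)
ranks: 6->1, 9->2, 13->3, 14->4, 20->5, 22->6.5, 22->6.5, 23->8, 25->9, 28->10, 30->11, 33->12
Step 2: Rank sum for X: R1 = 1 + 2 + 6.5 + 8 + 11 = 28.5.
Step 3: U_X = R1 - n1(n1+1)/2 = 28.5 - 5*6/2 = 28.5 - 15 = 13.5.
       U_Y = n1*n2 - U_X = 35 - 13.5 = 21.5.
Step 4: Ties are present, so use the tie-corrected normal approximation (with continuity correction) for the p-value.
Step 5: p-value = 0.569088; compare to alpha = 0.1. fail to reject H0.

U_X = 13.5, p = 0.569088, fail to reject H0 at alpha = 0.1.


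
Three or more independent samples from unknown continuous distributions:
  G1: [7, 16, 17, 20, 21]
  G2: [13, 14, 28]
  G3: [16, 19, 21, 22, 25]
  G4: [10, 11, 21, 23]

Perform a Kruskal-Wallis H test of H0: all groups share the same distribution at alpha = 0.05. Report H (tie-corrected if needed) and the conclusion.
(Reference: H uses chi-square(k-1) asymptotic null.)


Step 1: Combine all N = 17 observations and assign midranks.
sorted (value, group, rank): (7,G1,1), (10,G4,2), (11,G4,3), (13,G2,4), (14,G2,5), (16,G1,6.5), (16,G3,6.5), (17,G1,8), (19,G3,9), (20,G1,10), (21,G1,12), (21,G3,12), (21,G4,12), (22,G3,14), (23,G4,15), (25,G3,16), (28,G2,17)
Step 2: Sum ranks within each group.
R_1 = 37.5 (n_1 = 5)
R_2 = 26 (n_2 = 3)
R_3 = 57.5 (n_3 = 5)
R_4 = 32 (n_4 = 4)
Step 3: H = 12/(N(N+1)) * sum(R_i^2/n_i) - 3(N+1)
     = 12/(17*18) * (37.5^2/5 + 26^2/3 + 57.5^2/5 + 32^2/4) - 3*18
     = 0.039216 * 1423.83 - 54
     = 1.836601.
Step 4: Ties present; correction factor C = 1 - 30/(17^3 - 17) = 0.993873. Corrected H = 1.836601 / 0.993873 = 1.847924.
Step 5: Under H0, H ~ chi^2(3); p-value = 0.604562.
Step 6: alpha = 0.05. fail to reject H0.

H = 1.8479, df = 3, p = 0.604562, fail to reject H0.


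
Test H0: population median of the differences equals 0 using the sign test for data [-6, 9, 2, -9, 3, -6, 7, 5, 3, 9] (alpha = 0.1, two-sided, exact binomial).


Step 1: Discard zero differences. Original n = 10; n_eff = number of nonzero differences = 10.
Nonzero differences (with sign): -6, +9, +2, -9, +3, -6, +7, +5, +3, +9
Step 2: Count signs: positive = 7, negative = 3.
Step 3: Under H0: P(positive) = 0.5, so the number of positives S ~ Bin(10, 0.5).
Step 4: Two-sided exact p-value = sum of Bin(10,0.5) probabilities at or below the observed probability = 0.343750.
Step 5: alpha = 0.1. fail to reject H0.

n_eff = 10, pos = 7, neg = 3, p = 0.343750, fail to reject H0.
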